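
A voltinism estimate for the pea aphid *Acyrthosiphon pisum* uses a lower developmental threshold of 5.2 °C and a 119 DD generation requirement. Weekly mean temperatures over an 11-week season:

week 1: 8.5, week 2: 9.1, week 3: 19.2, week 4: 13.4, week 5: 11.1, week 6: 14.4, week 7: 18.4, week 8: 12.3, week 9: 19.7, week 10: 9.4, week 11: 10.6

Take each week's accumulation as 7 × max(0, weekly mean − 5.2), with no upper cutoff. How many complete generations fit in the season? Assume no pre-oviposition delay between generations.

5 generations

Weekly DD (7 × max(0, T̄ − 5.2)): 23.1, 27.3, 98.0, 57.4, 41.3, 64.4, 92.4, 49.7, 101.5, 29.4, 37.8.
Season total = 622.3 DD.
Complete generations = ⌊622.3 / 119⌋ = 5.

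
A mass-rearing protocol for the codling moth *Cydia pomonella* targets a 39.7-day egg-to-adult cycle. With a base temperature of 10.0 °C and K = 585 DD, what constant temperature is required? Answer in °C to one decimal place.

Required daily accumulation = 585 / 39.7 = 14.736 DD/day.
T = T_base + 14.736 = 10.0 + 14.736 = 24.736 ≈ 24.7 °C.

24.7 °C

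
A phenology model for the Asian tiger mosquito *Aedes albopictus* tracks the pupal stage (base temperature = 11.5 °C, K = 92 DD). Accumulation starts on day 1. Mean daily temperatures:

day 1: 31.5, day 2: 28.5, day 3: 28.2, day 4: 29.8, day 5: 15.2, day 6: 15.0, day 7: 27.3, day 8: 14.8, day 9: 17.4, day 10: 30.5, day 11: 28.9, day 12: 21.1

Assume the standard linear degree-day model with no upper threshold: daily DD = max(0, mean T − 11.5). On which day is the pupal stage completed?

day 7

Daily DD above 11.5 °C: 20.0, 17.0, 16.7, 18.3, 3.7, 3.5, 15.8, 3.3, 5.9, 19.0, 17.4, 9.6.
Cumulative: 20.0, 37.0, 53.7, 72.0, 75.7, 79.2, 95.0, 98.3, 104.2, 123.2, 140.6, 150.2.
The total first reaches 92 DD on day 7.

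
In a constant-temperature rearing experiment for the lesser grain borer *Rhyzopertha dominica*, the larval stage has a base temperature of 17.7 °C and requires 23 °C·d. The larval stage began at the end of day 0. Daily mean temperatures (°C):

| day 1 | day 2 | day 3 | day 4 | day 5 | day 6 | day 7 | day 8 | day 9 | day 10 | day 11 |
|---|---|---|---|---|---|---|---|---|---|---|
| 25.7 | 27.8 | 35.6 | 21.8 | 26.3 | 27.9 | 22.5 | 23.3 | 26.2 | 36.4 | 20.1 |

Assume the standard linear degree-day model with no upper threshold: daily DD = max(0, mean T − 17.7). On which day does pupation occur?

Daily DD above 17.7 °C: 8.0, 10.1, 17.9, 4.1, 8.6, 10.2, 4.8, 5.6, 8.5, 18.7, 2.4.
Cumulative: 8.0, 18.1, 36.0, 40.1, 48.7, 58.9, 63.7, 69.3, 77.8, 96.5, 98.9.
The total first reaches 23 DD on day 3.

day 3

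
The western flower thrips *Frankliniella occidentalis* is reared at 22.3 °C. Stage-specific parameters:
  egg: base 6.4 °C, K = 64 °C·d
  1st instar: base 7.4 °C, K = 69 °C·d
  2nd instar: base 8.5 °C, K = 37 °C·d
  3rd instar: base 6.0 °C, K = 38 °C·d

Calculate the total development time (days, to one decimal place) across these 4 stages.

13.7 days

egg: 64 / (22.3 − 6.4) = 64 / 15.9 = 4.025 d.
1st instar: 69 / (22.3 − 7.4) = 69 / 14.9 = 4.631 d.
2nd instar: 37 / (22.3 − 8.5) = 37 / 13.8 = 2.681 d.
3rd instar: 38 / (22.3 − 6.0) = 38 / 16.3 = 2.331 d.
Sum = 13.668 ≈ 13.7 days.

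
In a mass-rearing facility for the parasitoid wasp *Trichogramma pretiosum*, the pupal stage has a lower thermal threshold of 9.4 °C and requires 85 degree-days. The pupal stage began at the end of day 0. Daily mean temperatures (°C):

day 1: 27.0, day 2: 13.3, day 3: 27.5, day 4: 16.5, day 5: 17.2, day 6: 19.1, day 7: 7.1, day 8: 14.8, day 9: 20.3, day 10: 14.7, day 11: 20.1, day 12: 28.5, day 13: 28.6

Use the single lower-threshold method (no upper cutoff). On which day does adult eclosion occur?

day 10

Daily DD above 9.4 °C: 17.6, 3.9, 18.1, 7.1, 7.8, 9.7, 0.0, 5.4, 10.9, 5.3, 10.7, 19.1, 19.2.
Cumulative: 17.6, 21.5, 39.6, 46.7, 54.5, 64.2, 64.2, 69.6, 80.5, 85.8, 96.5, 115.6, 134.8.
The total first reaches 85 DD on day 10.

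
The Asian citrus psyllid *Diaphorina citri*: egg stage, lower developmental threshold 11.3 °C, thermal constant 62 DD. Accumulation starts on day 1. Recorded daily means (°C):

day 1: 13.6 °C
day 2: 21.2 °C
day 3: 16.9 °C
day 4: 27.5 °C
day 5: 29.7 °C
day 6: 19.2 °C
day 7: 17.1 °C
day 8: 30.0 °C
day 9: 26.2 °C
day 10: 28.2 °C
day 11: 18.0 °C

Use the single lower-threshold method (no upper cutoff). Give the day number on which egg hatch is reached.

Daily DD above 11.3 °C: 2.3, 9.9, 5.6, 16.2, 18.4, 7.9, 5.8, 18.7, 14.9, 16.9, 6.7.
Cumulative: 2.3, 12.2, 17.8, 34.0, 52.4, 60.3, 66.1, 84.8, 99.7, 116.6, 123.3.
The total first reaches 62 DD on day 7.

day 7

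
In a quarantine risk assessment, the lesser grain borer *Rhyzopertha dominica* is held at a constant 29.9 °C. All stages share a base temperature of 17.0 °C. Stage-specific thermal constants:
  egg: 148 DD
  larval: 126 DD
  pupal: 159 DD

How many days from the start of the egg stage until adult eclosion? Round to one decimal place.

33.6 days

Daily accumulation at 29.9 °C = 29.9 − 17.0 = 12.9 DD/day.
Total K = 148 + 126 + 159 = 433 DD.
Total duration = 433 / 12.9 = 33.566 ≈ 33.6 days.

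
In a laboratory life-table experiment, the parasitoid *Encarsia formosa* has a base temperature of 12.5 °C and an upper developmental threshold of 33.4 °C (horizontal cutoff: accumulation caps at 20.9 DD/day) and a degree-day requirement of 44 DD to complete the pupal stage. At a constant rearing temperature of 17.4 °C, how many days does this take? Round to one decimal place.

Daily accumulation = 17.4 − 12.5 = 4.9 DD/day.
Duration = 44 / 4.9 = 8.980 ≈ 9.0 days.

9.0 days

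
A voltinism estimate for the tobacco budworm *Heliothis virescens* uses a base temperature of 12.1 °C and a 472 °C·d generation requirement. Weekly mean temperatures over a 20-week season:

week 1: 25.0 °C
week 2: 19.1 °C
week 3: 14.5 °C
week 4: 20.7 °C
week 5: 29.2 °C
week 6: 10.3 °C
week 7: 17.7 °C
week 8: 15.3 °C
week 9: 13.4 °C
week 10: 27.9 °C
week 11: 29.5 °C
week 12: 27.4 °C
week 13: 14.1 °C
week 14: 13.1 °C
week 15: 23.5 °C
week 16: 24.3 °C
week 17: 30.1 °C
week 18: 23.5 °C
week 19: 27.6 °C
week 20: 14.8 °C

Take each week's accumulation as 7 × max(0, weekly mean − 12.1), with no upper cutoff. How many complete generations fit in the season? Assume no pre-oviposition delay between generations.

2 generations

Weekly DD (7 × max(0, T̄ − 12.1)): 90.3, 49.0, 16.8, 60.2, 119.7, 0.0, 39.2, 22.4, 9.1, 110.6, 121.8, 107.1, 14.0, 7.0, 79.8, 85.4, 126.0, 79.8, 108.5, 18.9.
Season total = 1265.6 DD.
Complete generations = ⌊1265.6 / 472⌋ = 2.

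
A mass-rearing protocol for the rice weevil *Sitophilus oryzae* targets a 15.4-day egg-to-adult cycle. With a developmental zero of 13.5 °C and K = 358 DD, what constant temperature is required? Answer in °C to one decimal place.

Required daily accumulation = 358 / 15.4 = 23.247 DD/day.
T = T_base + 23.247 = 13.5 + 23.247 = 36.747 ≈ 36.7 °C.

36.7 °C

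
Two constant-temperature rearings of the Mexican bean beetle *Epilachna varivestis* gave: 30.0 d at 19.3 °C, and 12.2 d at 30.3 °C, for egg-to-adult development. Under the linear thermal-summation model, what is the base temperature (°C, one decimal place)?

11.8 °C

Equal thermal constants: D₁(T₁ − T_b) = D₂(T₂ − T_b).
30.0·(19.3 − T_b) = 12.2·(30.3 − T_b)
T_b = (30.0·19.3 − 12.2·30.3) / (30.0 − 12.2) = 209.34 / 17.8 = 11.761 °C ≈ 11.8 °C.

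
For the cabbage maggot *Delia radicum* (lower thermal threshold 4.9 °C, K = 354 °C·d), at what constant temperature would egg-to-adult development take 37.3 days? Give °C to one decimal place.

14.4 °C

Required daily accumulation = 354 / 37.3 = 9.491 DD/day.
T = T_base + 9.491 = 4.9 + 9.491 = 14.391 ≈ 14.4 °C.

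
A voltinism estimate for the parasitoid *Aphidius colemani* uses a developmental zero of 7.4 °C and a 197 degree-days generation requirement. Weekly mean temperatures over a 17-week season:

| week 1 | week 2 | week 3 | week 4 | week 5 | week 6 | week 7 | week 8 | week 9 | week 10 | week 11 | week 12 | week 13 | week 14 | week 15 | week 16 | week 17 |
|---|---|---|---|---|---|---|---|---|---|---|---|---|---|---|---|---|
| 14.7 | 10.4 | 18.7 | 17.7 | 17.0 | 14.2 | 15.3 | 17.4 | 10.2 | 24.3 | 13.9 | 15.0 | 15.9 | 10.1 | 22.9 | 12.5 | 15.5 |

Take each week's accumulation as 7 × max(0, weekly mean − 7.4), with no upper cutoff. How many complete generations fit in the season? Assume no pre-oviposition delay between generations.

Weekly DD (7 × max(0, T̄ − 7.4)): 51.1, 21.0, 79.1, 72.1, 67.2, 47.6, 55.3, 70.0, 19.6, 118.3, 45.5, 53.2, 59.5, 18.9, 108.5, 35.7, 56.7.
Season total = 979.3 DD.
Complete generations = ⌊979.3 / 197⌋ = 4.

4 generations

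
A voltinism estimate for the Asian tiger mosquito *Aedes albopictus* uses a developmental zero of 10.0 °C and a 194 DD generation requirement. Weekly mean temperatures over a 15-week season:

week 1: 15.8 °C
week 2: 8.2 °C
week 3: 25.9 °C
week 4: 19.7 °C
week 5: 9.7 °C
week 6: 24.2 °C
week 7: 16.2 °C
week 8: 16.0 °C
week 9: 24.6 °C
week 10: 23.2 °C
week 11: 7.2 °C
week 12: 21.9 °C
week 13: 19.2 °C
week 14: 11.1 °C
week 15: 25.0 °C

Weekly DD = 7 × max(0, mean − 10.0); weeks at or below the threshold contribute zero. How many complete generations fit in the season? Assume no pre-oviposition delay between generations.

Weekly DD (7 × max(0, T̄ − 10.0)): 40.6, 0.0, 111.3, 67.9, 0.0, 99.4, 43.4, 42.0, 102.2, 92.4, 0.0, 83.3, 64.4, 7.7, 105.0.
Season total = 859.6 DD.
Complete generations = ⌊859.6 / 194⌋ = 4.

4 generations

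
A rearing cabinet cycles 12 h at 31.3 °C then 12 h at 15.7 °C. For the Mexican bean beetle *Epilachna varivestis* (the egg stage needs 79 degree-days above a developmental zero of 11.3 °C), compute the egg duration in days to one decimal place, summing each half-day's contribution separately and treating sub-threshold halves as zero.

Day half: max(0, 31.3 − 11.3) × 0.5 = 20.0 × 0.5 = 10.00 DD.
Night half: max(0, 15.7 − 11.3) × 0.5 = 4.4 × 0.5 = 2.20 DD.
Per 24 h: 12.20 DD/day.
Duration = 79 / 12.20 = 6.475 ≈ 6.5 days.

6.5 days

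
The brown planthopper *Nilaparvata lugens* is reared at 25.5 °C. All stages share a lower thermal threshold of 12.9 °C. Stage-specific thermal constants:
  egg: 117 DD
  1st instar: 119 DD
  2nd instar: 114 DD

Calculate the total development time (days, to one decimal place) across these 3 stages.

27.8 days

Daily accumulation at 25.5 °C = 25.5 − 12.9 = 12.6 DD/day.
Total K = 117 + 119 + 114 = 350 DD.
Total duration = 350 / 12.6 = 27.778 ≈ 27.8 days.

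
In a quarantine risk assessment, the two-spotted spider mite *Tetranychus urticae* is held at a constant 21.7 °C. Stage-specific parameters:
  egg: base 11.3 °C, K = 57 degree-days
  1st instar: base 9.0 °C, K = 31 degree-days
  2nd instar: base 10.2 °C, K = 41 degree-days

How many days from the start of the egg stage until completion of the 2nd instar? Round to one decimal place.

egg: 57 / (21.7 − 11.3) = 57 / 10.4 = 5.481 d.
1st instar: 31 / (21.7 − 9.0) = 31 / 12.7 = 2.441 d.
2nd instar: 41 / (21.7 − 10.2) = 41 / 11.5 = 3.565 d.
Sum = 11.487 ≈ 11.5 days.

11.5 days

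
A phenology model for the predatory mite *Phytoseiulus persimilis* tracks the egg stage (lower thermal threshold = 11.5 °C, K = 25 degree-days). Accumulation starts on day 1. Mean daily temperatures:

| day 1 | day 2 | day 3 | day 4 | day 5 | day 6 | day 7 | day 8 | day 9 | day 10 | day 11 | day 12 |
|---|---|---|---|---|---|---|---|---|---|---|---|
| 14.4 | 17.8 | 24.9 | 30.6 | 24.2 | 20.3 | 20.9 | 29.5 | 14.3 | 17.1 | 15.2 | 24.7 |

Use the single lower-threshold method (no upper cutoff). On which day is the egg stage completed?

Daily DD above 11.5 °C: 2.9, 6.3, 13.4, 19.1, 12.7, 8.8, 9.4, 18.0, 2.8, 5.6, 3.7, 13.2.
Cumulative: 2.9, 9.2, 22.6, 41.7, 54.4, 63.2, 72.6, 90.6, 93.4, 99.0, 102.7, 115.9.
The total first reaches 25 DD on day 4.

day 4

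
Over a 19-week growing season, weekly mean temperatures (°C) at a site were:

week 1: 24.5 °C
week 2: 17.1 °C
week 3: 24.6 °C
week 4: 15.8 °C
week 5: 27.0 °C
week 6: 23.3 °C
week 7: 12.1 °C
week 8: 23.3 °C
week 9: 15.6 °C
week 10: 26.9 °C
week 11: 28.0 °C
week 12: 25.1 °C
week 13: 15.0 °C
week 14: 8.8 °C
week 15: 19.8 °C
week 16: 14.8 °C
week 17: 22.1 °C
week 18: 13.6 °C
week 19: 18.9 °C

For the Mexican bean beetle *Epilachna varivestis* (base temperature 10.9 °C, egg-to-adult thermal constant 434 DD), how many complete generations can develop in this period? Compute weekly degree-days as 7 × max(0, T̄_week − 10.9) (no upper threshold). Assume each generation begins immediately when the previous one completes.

Weekly DD (7 × max(0, T̄ − 10.9)): 95.2, 43.4, 95.9, 34.3, 112.7, 86.8, 8.4, 86.8, 32.9, 112.0, 119.7, 99.4, 28.7, 0.0, 62.3, 27.3, 78.4, 18.9, 56.0.
Season total = 1199.1 DD.
Complete generations = ⌊1199.1 / 434⌋ = 2.

2 generations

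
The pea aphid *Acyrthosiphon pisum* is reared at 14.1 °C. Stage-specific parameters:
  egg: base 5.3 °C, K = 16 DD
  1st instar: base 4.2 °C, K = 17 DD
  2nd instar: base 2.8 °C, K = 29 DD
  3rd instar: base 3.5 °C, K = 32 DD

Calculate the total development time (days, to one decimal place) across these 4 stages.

egg: 16 / (14.1 − 5.3) = 16 / 8.8 = 1.818 d.
1st instar: 17 / (14.1 − 4.2) = 17 / 9.9 = 1.717 d.
2nd instar: 29 / (14.1 − 2.8) = 29 / 11.3 = 2.566 d.
3rd instar: 32 / (14.1 − 3.5) = 32 / 10.6 = 3.019 d.
Sum = 9.121 ≈ 9.1 days.

9.1 days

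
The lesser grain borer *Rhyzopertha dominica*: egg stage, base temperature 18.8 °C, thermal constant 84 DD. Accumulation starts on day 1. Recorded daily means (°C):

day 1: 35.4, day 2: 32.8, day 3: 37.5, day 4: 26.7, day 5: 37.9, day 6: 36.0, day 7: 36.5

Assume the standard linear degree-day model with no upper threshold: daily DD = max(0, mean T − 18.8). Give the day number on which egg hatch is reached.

Daily DD above 18.8 °C: 16.6, 14.0, 18.7, 7.9, 19.1, 17.2, 17.7.
Cumulative: 16.6, 30.6, 49.3, 57.2, 76.3, 93.5, 111.2.
The total first reaches 84 DD on day 6.

day 6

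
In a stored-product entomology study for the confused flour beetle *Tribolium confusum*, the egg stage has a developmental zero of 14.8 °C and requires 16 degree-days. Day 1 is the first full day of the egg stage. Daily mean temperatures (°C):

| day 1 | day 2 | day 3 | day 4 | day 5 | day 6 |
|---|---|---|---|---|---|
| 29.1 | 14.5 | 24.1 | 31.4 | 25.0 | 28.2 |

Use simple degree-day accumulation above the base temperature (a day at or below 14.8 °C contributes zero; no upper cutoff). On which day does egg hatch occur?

Daily DD above 14.8 °C: 14.3, 0.0, 9.3, 16.6, 10.2, 13.4.
Cumulative: 14.3, 14.3, 23.6, 40.2, 50.4, 63.8.
The total first reaches 16 DD on day 3.

day 3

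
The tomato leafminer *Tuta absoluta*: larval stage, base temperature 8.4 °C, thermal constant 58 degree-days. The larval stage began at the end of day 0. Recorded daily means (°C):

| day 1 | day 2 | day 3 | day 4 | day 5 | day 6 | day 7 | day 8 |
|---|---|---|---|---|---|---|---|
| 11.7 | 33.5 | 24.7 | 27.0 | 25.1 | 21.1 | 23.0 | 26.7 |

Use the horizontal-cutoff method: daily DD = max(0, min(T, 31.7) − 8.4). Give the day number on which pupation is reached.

Daily DD above 8.4 °C (capped at 23.3): 3.3, 23.3, 16.3, 18.6, 16.7, 12.7, 14.6, 18.3.
Cumulative: 3.3, 26.6, 42.9, 61.5, 78.2, 90.9, 105.5, 123.8.
The total first reaches 58 DD on day 4.

day 4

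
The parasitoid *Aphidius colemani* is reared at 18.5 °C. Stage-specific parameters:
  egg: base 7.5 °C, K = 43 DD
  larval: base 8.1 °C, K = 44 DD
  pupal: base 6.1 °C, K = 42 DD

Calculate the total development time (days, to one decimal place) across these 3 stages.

11.5 days

egg: 43 / (18.5 − 7.5) = 43 / 11.0 = 3.909 d.
larval: 44 / (18.5 − 8.1) = 44 / 10.4 = 4.231 d.
pupal: 42 / (18.5 − 6.1) = 42 / 12.4 = 3.387 d.
Sum = 11.527 ≈ 11.5 days.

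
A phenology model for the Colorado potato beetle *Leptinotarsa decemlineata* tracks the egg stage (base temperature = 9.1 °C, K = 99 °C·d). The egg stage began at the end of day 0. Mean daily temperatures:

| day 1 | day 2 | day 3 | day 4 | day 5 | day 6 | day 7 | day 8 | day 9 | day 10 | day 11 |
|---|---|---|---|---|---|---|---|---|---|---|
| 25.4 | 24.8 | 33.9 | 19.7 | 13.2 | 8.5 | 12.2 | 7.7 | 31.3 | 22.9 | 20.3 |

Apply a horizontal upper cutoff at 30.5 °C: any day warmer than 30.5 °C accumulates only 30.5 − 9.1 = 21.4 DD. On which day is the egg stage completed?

Daily DD above 9.1 °C (capped at 21.4): 16.3, 15.7, 21.4, 10.6, 4.1, 0.0, 3.1, 0.0, 21.4, 13.8, 11.2.
Cumulative: 16.3, 32.0, 53.4, 64.0, 68.1, 68.1, 71.2, 71.2, 92.6, 106.4, 117.6.
The total first reaches 99 DD on day 10.

day 10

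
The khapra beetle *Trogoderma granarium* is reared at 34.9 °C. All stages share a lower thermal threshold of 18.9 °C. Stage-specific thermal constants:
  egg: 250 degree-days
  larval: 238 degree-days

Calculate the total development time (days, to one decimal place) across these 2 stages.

30.5 days

Daily accumulation at 34.9 °C = 34.9 − 18.9 = 16.0 DD/day.
Total K = 250 + 238 = 488 DD.
Total duration = 488 / 16.0 = 30.500 ≈ 30.5 days.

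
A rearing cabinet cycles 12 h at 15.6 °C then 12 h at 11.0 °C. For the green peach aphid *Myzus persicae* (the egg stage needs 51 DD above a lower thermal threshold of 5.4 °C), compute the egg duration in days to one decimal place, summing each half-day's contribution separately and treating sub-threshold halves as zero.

6.5 days

Day half: max(0, 15.6 − 5.4) × 0.5 = 10.2 × 0.5 = 5.10 DD.
Night half: max(0, 11.0 − 5.4) × 0.5 = 5.6 × 0.5 = 2.80 DD.
Per 24 h: 7.90 DD/day.
Duration = 51 / 7.90 = 6.456 ≈ 6.5 days.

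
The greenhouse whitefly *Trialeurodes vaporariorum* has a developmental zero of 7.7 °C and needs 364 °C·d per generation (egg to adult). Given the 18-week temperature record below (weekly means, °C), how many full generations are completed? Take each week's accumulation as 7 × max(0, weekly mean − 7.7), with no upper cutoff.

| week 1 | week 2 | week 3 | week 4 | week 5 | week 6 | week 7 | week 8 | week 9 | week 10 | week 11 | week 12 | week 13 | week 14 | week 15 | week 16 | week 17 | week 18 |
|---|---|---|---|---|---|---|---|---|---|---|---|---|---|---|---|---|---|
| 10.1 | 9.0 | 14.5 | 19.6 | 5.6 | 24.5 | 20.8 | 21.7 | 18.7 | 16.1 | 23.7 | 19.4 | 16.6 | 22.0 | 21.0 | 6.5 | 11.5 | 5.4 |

Weekly DD (7 × max(0, T̄ − 7.7)): 16.8, 9.1, 47.6, 83.3, 0.0, 117.6, 91.7, 98.0, 77.0, 58.8, 112.0, 81.9, 62.3, 100.1, 93.1, 0.0, 26.6, 0.0.
Season total = 1075.9 DD.
Complete generations = ⌊1075.9 / 364⌋ = 2.

2 generations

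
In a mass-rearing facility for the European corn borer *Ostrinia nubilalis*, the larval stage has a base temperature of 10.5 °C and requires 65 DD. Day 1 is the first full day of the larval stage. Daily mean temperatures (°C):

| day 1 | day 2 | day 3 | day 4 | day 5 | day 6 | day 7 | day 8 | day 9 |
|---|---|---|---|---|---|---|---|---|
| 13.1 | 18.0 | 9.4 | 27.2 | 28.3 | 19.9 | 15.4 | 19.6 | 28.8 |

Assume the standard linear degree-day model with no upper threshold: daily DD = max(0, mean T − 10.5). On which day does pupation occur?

Daily DD above 10.5 °C: 2.6, 7.5, 0.0, 16.7, 17.8, 9.4, 4.9, 9.1, 18.3.
Cumulative: 2.6, 10.1, 10.1, 26.8, 44.6, 54.0, 58.9, 68.0, 86.3.
The total first reaches 65 DD on day 8.

day 8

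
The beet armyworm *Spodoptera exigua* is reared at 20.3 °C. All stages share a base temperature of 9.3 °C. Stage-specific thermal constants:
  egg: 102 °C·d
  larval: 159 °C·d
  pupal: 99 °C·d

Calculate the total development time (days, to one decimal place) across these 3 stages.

32.7 days

Daily accumulation at 20.3 °C = 20.3 − 9.3 = 11.0 DD/day.
Total K = 102 + 159 + 99 = 360 DD.
Total duration = 360 / 11.0 = 32.727 ≈ 32.7 days.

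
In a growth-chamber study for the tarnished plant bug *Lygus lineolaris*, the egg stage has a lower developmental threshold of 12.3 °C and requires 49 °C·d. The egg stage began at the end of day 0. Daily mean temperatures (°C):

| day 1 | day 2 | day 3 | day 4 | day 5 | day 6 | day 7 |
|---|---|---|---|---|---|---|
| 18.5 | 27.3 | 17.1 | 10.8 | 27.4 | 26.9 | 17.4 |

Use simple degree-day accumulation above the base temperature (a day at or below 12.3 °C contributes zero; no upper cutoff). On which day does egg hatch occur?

day 6

Daily DD above 12.3 °C: 6.2, 15.0, 4.8, 0.0, 15.1, 14.6, 5.1.
Cumulative: 6.2, 21.2, 26.0, 26.0, 41.1, 55.7, 60.8.
The total first reaches 49 DD on day 6.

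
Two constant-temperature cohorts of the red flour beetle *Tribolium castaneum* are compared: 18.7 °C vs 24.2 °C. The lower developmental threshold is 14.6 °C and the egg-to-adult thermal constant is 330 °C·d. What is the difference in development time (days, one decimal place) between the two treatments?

At 18.7 °C: 330 / (18.7 − 14.6) = 330 / 4.1 = 80.488 d.
At 24.2 °C: 330 / (24.2 − 14.6) = 330 / 9.6 = 34.375 d.
Difference = |80.488 − 34.375| = 46.113 ≈ 46.1 days.

46.1 days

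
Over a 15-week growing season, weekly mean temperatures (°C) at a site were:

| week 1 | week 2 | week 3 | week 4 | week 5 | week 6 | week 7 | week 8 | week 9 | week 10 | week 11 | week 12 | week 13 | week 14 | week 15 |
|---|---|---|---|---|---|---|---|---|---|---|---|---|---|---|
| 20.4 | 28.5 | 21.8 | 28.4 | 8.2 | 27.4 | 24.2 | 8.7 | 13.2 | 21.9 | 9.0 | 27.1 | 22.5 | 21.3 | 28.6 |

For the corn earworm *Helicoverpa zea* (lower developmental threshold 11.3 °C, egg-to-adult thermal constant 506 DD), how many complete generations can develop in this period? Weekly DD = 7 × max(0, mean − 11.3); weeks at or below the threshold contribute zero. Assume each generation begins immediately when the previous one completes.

2 generations

Weekly DD (7 × max(0, T̄ − 11.3)): 63.7, 120.4, 73.5, 119.7, 0.0, 112.7, 90.3, 0.0, 13.3, 74.2, 0.0, 110.6, 78.4, 70.0, 121.1.
Season total = 1047.9 DD.
Complete generations = ⌊1047.9 / 506⌋ = 2.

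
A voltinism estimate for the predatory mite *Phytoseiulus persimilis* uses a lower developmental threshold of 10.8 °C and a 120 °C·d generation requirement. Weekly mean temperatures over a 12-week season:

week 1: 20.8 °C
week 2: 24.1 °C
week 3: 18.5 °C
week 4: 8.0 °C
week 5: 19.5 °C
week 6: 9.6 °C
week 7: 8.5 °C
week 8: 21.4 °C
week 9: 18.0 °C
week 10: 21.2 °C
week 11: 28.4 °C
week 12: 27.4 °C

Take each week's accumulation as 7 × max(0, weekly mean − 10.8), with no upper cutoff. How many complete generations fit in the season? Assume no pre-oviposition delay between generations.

5 generations

Weekly DD (7 × max(0, T̄ − 10.8)): 70.0, 93.1, 53.9, 0.0, 60.9, 0.0, 0.0, 74.2, 50.4, 72.8, 123.2, 116.2.
Season total = 714.7 DD.
Complete generations = ⌊714.7 / 120⌋ = 5.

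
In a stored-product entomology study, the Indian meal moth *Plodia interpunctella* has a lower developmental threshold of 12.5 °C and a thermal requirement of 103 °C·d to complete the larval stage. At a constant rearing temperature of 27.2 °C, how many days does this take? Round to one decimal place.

Daily accumulation = 27.2 − 12.5 = 14.7 DD/day.
Duration = 103 / 14.7 = 7.007 ≈ 7.0 days.

7.0 days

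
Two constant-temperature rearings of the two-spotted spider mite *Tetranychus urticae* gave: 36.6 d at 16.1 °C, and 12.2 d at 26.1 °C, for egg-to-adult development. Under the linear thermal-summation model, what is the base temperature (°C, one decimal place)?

11.1 °C

Under the model K = D·(T − T_b), so D₁·(T₁ − T_b) = D₂·(T₂ − T_b).
36.6·(16.1 − T_b) = 12.2·(26.1 − T_b)
T_b = (36.6·16.1 − 12.2·26.1) / (36.6 − 12.2) = 270.84 / 24.4 = 11.100 °C ≈ 11.1 °C.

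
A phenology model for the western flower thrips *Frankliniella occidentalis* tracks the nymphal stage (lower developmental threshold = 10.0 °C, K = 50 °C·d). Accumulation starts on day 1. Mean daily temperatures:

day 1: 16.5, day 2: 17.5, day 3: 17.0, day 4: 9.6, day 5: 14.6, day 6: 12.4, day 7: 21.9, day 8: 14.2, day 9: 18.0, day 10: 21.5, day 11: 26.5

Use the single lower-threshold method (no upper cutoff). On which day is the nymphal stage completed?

Daily DD above 10.0 °C: 6.5, 7.5, 7.0, 0.0, 4.6, 2.4, 11.9, 4.2, 8.0, 11.5, 16.5.
Cumulative: 6.5, 14.0, 21.0, 21.0, 25.6, 28.0, 39.9, 44.1, 52.1, 63.6, 80.1.
The total first reaches 50 DD on day 9.

day 9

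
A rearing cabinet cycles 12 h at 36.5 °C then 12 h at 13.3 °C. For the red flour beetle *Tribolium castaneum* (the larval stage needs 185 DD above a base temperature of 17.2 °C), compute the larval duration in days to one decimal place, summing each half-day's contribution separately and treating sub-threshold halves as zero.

19.2 days

Day half: max(0, 36.5 − 17.2) × 0.5 = 19.3 × 0.5 = 9.65 DD.
Night half: max(0, 13.3 − 17.2) × 0.5 = 0.0 × 0.5 = 0.00 DD.
Per 24 h: 9.65 DD/day.
Duration = 185 / 9.65 = 19.171 ≈ 19.2 days.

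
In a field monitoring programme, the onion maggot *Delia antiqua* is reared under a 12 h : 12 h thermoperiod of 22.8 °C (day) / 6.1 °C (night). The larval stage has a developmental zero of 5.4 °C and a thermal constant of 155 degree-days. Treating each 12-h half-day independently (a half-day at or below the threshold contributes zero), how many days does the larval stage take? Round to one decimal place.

17.1 days

Day half: max(0, 22.8 − 5.4) × 0.5 = 17.4 × 0.5 = 8.70 DD.
Night half: max(0, 6.1 − 5.4) × 0.5 = 0.7 × 0.5 = 0.35 DD.
Per 24 h: 9.05 DD/day.
Duration = 155 / 9.05 = 17.127 ≈ 17.1 days.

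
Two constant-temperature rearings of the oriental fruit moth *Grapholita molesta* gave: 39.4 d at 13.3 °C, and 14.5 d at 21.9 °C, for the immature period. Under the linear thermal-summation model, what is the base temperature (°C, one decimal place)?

8.3 °C

Linear rate model ⇒ the product D·(T − T_b) is constant across temperatures.
39.4·(13.3 − T_b) = 14.5·(21.9 − T_b)
T_b = (39.4·13.3 − 14.5·21.9) / (39.4 − 14.5) = 206.47 / 24.9 = 8.292 °C ≈ 8.3 °C.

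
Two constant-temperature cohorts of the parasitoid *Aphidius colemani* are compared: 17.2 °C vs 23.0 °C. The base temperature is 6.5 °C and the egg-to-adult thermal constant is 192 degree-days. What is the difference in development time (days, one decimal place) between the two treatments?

6.3 days

At 17.2 °C: 192 / (17.2 − 6.5) = 192 / 10.7 = 17.944 d.
At 23.0 °C: 192 / (23.0 − 6.5) = 192 / 16.5 = 11.636 d.
Difference = |17.944 − 11.636| = 6.308 ≈ 6.3 days.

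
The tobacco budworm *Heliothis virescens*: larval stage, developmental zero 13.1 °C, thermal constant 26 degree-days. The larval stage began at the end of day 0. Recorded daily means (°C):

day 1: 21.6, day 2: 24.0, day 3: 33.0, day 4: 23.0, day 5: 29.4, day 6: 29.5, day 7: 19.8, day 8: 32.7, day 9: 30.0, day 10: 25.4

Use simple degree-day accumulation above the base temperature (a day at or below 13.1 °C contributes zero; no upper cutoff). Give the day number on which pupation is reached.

day 3

Daily DD above 13.1 °C: 8.5, 10.9, 19.9, 9.9, 16.3, 16.4, 6.7, 19.6, 16.9, 12.3.
Cumulative: 8.5, 19.4, 39.3, 49.2, 65.5, 81.9, 88.6, 108.2, 125.1, 137.4.
The total first reaches 26 DD on day 3.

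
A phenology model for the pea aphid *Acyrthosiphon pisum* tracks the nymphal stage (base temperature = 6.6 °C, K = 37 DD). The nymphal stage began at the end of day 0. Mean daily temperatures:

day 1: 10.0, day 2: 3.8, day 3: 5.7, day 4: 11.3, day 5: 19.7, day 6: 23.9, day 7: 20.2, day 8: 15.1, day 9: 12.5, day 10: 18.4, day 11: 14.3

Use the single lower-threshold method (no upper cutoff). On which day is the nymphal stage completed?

Daily DD above 6.6 °C: 3.4, 0.0, 0.0, 4.7, 13.1, 17.3, 13.6, 8.5, 5.9, 11.8, 7.7.
Cumulative: 3.4, 3.4, 3.4, 8.1, 21.2, 38.5, 52.1, 60.6, 66.5, 78.3, 86.0.
The total first reaches 37 DD on day 6.

day 6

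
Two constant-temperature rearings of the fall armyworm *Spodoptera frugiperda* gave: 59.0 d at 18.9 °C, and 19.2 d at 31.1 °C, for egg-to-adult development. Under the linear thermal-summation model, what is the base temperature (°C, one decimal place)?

13.0 °C

Equal thermal constants: D₁(T₁ − T_b) = D₂(T₂ − T_b).
59.0·(18.9 − T_b) = 19.2·(31.1 − T_b)
T_b = (59.0·18.9 − 19.2·31.1) / (59.0 − 19.2) = 517.98 / 39.8 = 13.015 °C ≈ 13.0 °C.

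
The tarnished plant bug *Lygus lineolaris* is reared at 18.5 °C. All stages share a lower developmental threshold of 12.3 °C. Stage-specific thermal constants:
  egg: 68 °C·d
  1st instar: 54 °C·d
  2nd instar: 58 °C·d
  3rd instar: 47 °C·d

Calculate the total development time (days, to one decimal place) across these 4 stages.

36.6 days

Daily accumulation at 18.5 °C = 18.5 − 12.3 = 6.2 DD/day.
Total K = 68 + 54 + 58 + 47 = 227 DD.
Total duration = 227 / 6.2 = 36.613 ≈ 36.6 days.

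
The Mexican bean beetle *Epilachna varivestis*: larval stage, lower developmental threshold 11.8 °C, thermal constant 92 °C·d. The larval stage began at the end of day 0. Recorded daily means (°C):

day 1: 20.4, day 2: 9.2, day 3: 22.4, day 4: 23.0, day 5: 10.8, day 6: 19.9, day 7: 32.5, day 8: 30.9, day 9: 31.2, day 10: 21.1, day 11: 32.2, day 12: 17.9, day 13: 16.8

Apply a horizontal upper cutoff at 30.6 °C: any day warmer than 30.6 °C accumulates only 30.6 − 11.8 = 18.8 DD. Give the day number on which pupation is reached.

day 9

Daily DD above 11.8 °C (capped at 18.8): 8.6, 0.0, 10.6, 11.2, 0.0, 8.1, 18.8, 18.8, 18.8, 9.3, 18.8, 6.1, 5.0.
Cumulative: 8.6, 8.6, 19.2, 30.4, 30.4, 38.5, 57.3, 76.1, 94.9, 104.2, 123.0, 129.1, 134.1.
The total first reaches 92 DD on day 9.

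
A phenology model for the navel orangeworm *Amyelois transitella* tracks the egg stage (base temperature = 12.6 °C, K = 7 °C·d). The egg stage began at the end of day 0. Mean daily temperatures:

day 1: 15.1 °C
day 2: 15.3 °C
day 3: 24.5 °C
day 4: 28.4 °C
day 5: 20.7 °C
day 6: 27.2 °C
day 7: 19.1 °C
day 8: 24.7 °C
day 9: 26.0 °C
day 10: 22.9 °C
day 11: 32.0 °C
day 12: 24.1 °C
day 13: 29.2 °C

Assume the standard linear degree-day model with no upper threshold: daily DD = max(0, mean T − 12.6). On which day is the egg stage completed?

Daily DD above 12.6 °C: 2.5, 2.7, 11.9, 15.8, 8.1, 14.6, 6.5, 12.1, 13.4, 10.3, 19.4, 11.5, 16.6.
Cumulative: 2.5, 5.2, 17.1, 32.9, 41.0, 55.6, 62.1, 74.2, 87.6, 97.9, 117.3, 128.8, 145.4.
The total first reaches 7 DD on day 3.

day 3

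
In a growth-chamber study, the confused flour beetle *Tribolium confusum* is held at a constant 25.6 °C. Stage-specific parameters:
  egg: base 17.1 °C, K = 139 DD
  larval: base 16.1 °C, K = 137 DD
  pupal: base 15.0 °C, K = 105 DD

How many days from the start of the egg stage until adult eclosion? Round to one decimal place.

40.7 days

egg: 139 / (25.6 − 17.1) = 139 / 8.5 = 16.353 d.
larval: 137 / (25.6 − 16.1) = 137 / 9.5 = 14.421 d.
pupal: 105 / (25.6 − 15.0) = 105 / 10.6 = 9.906 d.
Sum = 40.680 ≈ 40.7 days.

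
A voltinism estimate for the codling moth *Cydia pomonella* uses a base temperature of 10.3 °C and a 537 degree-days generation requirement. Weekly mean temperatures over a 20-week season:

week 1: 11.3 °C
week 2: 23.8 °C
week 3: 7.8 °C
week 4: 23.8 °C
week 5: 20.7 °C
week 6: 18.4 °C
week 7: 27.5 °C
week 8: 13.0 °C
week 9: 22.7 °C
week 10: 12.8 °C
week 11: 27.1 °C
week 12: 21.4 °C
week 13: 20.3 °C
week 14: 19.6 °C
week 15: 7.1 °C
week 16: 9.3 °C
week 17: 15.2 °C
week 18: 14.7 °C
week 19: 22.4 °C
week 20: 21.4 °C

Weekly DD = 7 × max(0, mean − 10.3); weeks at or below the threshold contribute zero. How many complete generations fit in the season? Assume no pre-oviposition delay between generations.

Weekly DD (7 × max(0, T̄ − 10.3)): 7.0, 94.5, 0.0, 94.5, 72.8, 56.7, 120.4, 18.9, 86.8, 17.5, 117.6, 77.7, 70.0, 65.1, 0.0, 0.0, 34.3, 30.8, 84.7, 77.7.
Season total = 1127.0 DD.
Complete generations = ⌊1127.0 / 537⌋ = 2.

2 generations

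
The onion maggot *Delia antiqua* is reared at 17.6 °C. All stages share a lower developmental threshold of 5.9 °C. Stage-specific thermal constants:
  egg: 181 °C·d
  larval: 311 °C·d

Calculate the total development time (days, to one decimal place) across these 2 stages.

42.1 days

Daily accumulation at 17.6 °C = 17.6 − 5.9 = 11.7 DD/day.
Total K = 181 + 311 = 492 DD.
Total duration = 492 / 11.7 = 42.051 ≈ 42.1 days.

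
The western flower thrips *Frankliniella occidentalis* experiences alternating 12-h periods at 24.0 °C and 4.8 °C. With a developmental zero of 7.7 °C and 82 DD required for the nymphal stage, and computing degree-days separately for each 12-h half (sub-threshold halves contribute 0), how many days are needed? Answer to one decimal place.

10.1 days

Day half: max(0, 24.0 − 7.7) × 0.5 = 16.3 × 0.5 = 8.15 DD.
Night half: max(0, 4.8 − 7.7) × 0.5 = 0.0 × 0.5 = 0.00 DD.
Per 24 h: 8.15 DD/day.
Duration = 82 / 8.15 = 10.061 ≈ 10.1 days.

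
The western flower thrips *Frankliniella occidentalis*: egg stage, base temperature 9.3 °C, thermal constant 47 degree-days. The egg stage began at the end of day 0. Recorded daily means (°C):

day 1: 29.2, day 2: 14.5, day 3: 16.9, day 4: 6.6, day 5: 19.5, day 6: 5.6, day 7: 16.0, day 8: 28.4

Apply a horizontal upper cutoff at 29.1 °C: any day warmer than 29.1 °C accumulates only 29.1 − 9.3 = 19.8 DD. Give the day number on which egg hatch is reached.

day 7

Daily DD above 9.3 °C (capped at 19.8): 19.8, 5.2, 7.6, 0.0, 10.2, 0.0, 6.7, 19.1.
Cumulative: 19.8, 25.0, 32.6, 32.6, 42.8, 42.8, 49.5, 68.6.
The total first reaches 47 DD on day 7.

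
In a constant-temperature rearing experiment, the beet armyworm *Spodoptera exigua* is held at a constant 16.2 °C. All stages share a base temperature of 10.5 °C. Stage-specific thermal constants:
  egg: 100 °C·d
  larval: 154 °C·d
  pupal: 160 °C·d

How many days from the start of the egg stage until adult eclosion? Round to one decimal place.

72.6 days

Daily accumulation at 16.2 °C = 16.2 − 10.5 = 5.7 DD/day.
Total K = 100 + 154 + 160 = 414 DD.
Total duration = 414 / 5.7 = 72.632 ≈ 72.6 days.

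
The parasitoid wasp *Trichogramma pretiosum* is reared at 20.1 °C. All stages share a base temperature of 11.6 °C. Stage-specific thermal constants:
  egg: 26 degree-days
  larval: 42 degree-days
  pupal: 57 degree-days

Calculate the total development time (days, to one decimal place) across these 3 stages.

Daily accumulation at 20.1 °C = 20.1 − 11.6 = 8.5 DD/day.
Total K = 26 + 42 + 57 = 125 DD.
Total duration = 125 / 8.5 = 14.706 ≈ 14.7 days.

14.7 days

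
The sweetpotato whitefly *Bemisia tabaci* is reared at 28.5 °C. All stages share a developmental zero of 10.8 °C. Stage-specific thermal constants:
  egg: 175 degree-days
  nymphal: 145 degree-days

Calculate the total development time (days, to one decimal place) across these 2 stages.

18.1 days

Daily accumulation at 28.5 °C = 28.5 − 10.8 = 17.7 DD/day.
Total K = 175 + 145 = 320 DD.
Total duration = 320 / 17.7 = 18.079 ≈ 18.1 days.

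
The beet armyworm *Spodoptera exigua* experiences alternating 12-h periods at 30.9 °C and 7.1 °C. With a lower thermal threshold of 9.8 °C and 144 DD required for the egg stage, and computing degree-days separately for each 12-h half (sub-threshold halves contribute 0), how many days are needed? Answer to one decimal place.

13.6 days

Day half: max(0, 30.9 − 9.8) × 0.5 = 21.1 × 0.5 = 10.55 DD.
Night half: max(0, 7.1 − 9.8) × 0.5 = 0.0 × 0.5 = 0.00 DD.
Per 24 h: 10.55 DD/day.
Duration = 144 / 10.55 = 13.649 ≈ 13.6 days.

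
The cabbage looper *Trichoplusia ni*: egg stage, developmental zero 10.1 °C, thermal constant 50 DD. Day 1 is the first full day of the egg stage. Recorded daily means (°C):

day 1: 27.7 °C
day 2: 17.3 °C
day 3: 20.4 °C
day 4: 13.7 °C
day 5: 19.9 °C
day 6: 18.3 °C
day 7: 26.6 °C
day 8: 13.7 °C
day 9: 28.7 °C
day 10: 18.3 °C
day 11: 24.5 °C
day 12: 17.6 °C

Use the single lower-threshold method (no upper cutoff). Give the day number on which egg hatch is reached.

day 6

Daily DD above 10.1 °C: 17.6, 7.2, 10.3, 3.6, 9.8, 8.2, 16.5, 3.6, 18.6, 8.2, 14.4, 7.5.
Cumulative: 17.6, 24.8, 35.1, 38.7, 48.5, 56.7, 73.2, 76.8, 95.4, 103.6, 118.0, 125.5.
The total first reaches 50 DD on day 6.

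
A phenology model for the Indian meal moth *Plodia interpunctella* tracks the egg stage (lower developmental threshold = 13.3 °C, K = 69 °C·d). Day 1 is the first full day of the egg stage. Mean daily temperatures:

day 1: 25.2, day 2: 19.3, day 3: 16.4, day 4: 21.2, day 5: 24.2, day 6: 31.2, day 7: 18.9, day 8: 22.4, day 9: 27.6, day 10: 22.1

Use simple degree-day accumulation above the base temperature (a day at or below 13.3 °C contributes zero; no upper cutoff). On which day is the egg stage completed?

Daily DD above 13.3 °C: 11.9, 6.0, 3.1, 7.9, 10.9, 17.9, 5.6, 9.1, 14.3, 8.8.
Cumulative: 11.9, 17.9, 21.0, 28.9, 39.8, 57.7, 63.3, 72.4, 86.7, 95.5.
The total first reaches 69 DD on day 8.

day 8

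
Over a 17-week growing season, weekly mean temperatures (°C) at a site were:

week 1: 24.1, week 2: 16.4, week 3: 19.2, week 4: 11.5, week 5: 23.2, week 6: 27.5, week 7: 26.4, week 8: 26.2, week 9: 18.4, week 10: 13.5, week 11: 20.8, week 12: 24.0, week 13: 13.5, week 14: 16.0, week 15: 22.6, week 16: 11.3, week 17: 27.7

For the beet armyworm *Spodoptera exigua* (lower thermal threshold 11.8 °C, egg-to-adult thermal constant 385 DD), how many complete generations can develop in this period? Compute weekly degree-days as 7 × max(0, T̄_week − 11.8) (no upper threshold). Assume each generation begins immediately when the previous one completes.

Weekly DD (7 × max(0, T̄ − 11.8)): 86.1, 32.2, 51.8, 0.0, 79.8, 109.9, 102.2, 100.8, 46.2, 11.9, 63.0, 85.4, 11.9, 29.4, 75.6, 0.0, 111.3.
Season total = 997.5 DD.
Complete generations = ⌊997.5 / 385⌋ = 2.

2 generations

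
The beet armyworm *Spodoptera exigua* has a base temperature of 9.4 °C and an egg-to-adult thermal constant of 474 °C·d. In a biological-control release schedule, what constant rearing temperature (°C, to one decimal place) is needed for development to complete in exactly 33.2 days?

23.7 °C

Required daily accumulation = 474 / 33.2 = 14.277 DD/day.
T = T_base + 14.277 = 9.4 + 14.277 = 23.677 ≈ 23.7 °C.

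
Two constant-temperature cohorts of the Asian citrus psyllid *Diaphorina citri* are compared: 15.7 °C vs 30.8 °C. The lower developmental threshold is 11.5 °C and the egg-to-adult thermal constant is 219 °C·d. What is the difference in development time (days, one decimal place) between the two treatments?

40.8 days

At 15.7 °C: 219 / (15.7 − 11.5) = 219 / 4.2 = 52.143 d.
At 30.8 °C: 219 / (30.8 − 11.5) = 219 / 19.3 = 11.347 d.
Difference = |52.143 − 11.347| = 40.796 ≈ 40.8 days.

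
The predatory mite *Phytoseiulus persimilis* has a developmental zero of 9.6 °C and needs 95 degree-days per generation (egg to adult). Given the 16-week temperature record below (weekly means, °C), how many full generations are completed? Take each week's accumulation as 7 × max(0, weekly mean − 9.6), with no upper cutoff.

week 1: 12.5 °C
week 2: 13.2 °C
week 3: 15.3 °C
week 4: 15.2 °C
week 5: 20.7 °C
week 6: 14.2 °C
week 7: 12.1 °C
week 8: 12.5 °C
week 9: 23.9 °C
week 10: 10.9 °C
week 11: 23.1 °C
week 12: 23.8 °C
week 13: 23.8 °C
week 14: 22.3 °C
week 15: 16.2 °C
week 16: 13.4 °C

Weekly DD (7 × max(0, T̄ − 9.6)): 20.3, 25.2, 39.9, 39.2, 77.7, 32.2, 17.5, 20.3, 100.1, 9.1, 94.5, 99.4, 99.4, 88.9, 46.2, 26.6.
Season total = 836.5 DD.
Complete generations = ⌊836.5 / 95⌋ = 8.

8 generations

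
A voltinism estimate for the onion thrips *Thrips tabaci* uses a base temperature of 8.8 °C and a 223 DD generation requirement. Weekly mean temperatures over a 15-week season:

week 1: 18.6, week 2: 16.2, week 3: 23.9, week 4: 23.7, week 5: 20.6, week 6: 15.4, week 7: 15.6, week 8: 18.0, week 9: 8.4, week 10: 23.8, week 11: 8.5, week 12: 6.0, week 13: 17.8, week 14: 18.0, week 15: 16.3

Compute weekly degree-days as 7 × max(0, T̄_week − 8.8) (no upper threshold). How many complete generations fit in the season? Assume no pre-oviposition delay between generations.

3 generations

Weekly DD (7 × max(0, T̄ − 8.8)): 68.6, 51.8, 105.7, 104.3, 82.6, 46.2, 47.6, 64.4, 0.0, 105.0, 0.0, 0.0, 63.0, 64.4, 52.5.
Season total = 856.1 DD.
Complete generations = ⌊856.1 / 223⌋ = 3.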